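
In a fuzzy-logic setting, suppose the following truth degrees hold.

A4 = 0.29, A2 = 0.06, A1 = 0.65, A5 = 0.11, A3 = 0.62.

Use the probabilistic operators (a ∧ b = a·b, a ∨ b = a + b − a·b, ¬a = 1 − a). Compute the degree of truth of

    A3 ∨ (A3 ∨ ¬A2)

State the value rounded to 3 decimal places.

0.991

¬A2 = 1 − 0.0600 = 0.9400
A3 ∨ ¬A2 = a + b − a·b on (0.6200, 0.9400) = 0.9772
A3 ∨ (A3 ∨ ¬A2) = a + b − a·b on (0.6200, 0.9772) = 0.9913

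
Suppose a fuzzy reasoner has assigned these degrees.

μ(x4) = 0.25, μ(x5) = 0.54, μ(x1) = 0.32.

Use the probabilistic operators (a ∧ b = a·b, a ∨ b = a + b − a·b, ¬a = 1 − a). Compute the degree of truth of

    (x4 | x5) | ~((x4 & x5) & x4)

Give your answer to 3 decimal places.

x4 | x5 = a + b − a·b on (0.2500, 0.5400) = 0.6550
x4 & x5 = a·b on (0.2500, 0.5400) = 0.1350
(x4 & x5) & x4 = a·b on (0.1350, 0.2500) = 0.0338
~((x4 & x5) & x4) = 1 − 0.0338 = 0.9663
(x4 | x5) | ~((x4 & x5) & x4) = a + b − a·b on (0.6550, 0.9663) = 0.9884

0.988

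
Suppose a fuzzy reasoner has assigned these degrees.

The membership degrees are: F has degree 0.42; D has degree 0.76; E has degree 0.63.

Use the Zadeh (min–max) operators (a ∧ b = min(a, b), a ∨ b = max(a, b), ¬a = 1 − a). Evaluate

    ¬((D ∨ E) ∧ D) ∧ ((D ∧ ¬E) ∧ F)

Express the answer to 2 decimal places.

D ∨ E = max(a, b) on (0.76, 0.63) = 0.76
(D ∨ E) ∧ D = min(a, b) on (0.76, 0.76) = 0.76
¬((D ∨ E) ∧ D) = 1 − 0.76 = 0.24
¬E = 1 − 0.63 = 0.37
D ∧ ¬E = min(a, b) on (0.76, 0.37) = 0.37
(D ∧ ¬E) ∧ F = min(a, b) on (0.37, 0.42) = 0.37
¬((D ∨ E) ∧ D) ∧ ((D ∧ ¬E) ∧ F) = min(a, b) on (0.24, 0.37) = 0.24

0.24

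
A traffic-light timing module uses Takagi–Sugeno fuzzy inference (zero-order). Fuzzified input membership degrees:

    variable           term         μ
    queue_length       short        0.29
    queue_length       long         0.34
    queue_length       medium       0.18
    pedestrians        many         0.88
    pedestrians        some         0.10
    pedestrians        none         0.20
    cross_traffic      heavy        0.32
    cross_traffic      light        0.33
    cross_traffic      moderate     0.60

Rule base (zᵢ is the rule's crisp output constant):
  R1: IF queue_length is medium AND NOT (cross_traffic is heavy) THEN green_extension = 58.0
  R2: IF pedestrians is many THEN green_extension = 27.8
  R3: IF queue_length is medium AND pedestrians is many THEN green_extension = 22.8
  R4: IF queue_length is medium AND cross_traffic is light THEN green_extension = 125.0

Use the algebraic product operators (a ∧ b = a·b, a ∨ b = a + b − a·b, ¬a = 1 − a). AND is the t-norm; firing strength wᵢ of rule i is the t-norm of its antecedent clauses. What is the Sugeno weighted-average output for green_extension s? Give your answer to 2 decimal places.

R1 (z=58.0): medium=0.18, ¬heavy=1−0.32=0.68; AND[a·b] → w = 0.1224
R2 (z=27.8): many=0.88 → w = 0.8800
R3 (z=22.8): medium=0.18, many=0.88; AND[a·b] → w = 0.1584
R4 (z=125.0): medium=0.18, light=0.33; AND[a·b] → w = 0.0594
Weighted average = (0.1224·58.0 + 0.8800·27.8 + 0.1584·22.8 + 0.0594·125.0) / (0.1224 + 0.8800 + 0.1584 + 0.0594)
  = 42.5997 / 1.2202 = 34.91

34.91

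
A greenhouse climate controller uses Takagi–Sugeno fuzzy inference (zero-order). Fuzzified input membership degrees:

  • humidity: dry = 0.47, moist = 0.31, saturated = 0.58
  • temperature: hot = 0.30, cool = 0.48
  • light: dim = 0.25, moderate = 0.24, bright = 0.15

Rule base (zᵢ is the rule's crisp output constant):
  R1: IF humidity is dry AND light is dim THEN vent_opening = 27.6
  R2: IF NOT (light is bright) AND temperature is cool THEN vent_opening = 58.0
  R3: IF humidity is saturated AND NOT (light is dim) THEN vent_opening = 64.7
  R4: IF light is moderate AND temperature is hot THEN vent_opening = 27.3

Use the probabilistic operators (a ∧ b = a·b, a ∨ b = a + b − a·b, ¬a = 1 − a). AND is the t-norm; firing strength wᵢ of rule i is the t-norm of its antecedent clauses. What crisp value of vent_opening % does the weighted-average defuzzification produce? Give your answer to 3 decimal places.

R1 (z=27.6): dry=0.47, dim=0.25; AND[a·b] → w = 0.1175
R2 (z=58.0): ¬bright=1−0.15=0.85, cool=0.48; AND[a·b] → w = 0.4080
R3 (z=64.7): saturated=0.58, ¬dim=1−0.25=0.75; AND[a·b] → w = 0.4350
R4 (z=27.3): moderate=0.24, hot=0.30; AND[a·b] → w = 0.0720
Weighted average = (0.1175·27.6 + 0.4080·58.0 + 0.4350·64.7 + 0.0720·27.3) / (0.1175 + 0.4080 + 0.4350 + 0.0720)
  = 57.0171 / 1.0325 = 55.222

55.222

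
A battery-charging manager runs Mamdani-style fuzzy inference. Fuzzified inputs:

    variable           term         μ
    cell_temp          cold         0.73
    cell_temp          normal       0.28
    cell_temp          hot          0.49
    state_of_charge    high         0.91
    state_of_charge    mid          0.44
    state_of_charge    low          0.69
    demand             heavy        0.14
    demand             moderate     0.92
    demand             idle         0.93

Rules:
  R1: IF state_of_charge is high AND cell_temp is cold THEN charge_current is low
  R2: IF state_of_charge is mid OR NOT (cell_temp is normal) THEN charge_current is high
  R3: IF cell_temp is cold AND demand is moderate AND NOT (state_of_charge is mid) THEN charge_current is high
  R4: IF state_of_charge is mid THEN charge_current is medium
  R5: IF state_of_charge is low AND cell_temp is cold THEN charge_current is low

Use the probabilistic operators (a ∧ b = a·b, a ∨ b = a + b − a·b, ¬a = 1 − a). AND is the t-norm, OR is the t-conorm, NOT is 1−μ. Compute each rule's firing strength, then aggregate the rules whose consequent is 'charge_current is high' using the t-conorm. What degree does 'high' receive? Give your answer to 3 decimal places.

R1: high=0.91, cold=0.73; AND[a·b] → w = 0.6643
R2: mid=0.44, ¬normal=1−0.28=0.72; OR[a + b − a·b] → w = 0.8432
R3: cold=0.73, moderate=0.92, ¬mid=1−0.44=0.56; AND[a·b] → w = 0.3761
R4: mid=0.44 → w = 0.4400
R5: low=0.69, cold=0.73; AND[a·b] → w = 0.5037
Rules with consequent 'high': {R2, R3} → strengths 0.8432, 0.3761
Aggregate via t-conorm [a + b − a·b]: 0.9022

0.902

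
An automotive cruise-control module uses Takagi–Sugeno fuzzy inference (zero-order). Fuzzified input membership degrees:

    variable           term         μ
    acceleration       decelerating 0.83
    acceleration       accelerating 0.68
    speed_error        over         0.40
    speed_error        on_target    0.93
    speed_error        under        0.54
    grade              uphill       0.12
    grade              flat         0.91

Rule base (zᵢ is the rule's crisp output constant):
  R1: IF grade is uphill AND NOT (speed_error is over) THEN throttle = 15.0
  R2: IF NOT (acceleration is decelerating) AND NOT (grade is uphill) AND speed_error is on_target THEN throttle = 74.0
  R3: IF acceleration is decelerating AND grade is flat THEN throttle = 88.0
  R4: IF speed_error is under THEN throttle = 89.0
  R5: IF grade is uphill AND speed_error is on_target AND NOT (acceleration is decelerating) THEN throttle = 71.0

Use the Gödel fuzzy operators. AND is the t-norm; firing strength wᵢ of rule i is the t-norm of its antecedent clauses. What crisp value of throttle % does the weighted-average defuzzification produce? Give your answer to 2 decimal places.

R1 (z=15.0): uphill=0.12, ¬over=1−0.40=0.60; AND[min(a, b)] → w = 0.12
R2 (z=74.0): ¬decelerating=1−0.83=0.17, ¬uphill=1−0.12=0.88, on_target=0.93; AND[min(a, b)] → w = 0.17
R3 (z=88.0): decelerating=0.83, flat=0.91; AND[min(a, b)] → w = 0.83
R4 (z=89.0): under=0.54 → w = 0.54
R5 (z=71.0): uphill=0.12, on_target=0.93, ¬decelerating=1−0.83=0.17; AND[min(a, b)] → w = 0.12
Weighted average = (0.12·15.0 + 0.17·74.0 + 0.83·88.0 + 0.54·89.0 + 0.12·71.0) / (0.12 + 0.17 + 0.83 + 0.54 + 0.12)
  = 144.0000 / 1.7800 = 80.90

80.90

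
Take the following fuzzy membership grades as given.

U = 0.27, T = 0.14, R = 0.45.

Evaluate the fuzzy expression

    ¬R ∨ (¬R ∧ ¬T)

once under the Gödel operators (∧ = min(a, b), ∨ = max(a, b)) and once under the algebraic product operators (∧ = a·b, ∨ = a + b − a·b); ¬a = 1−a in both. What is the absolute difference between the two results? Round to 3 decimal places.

0.213

Under Gödel:
  ¬R = 1 − 0.45 = 0.55
  ¬R = 1 − 0.45 = 0.55
  ¬T = 1 − 0.14 = 0.86
  ¬R ∧ ¬T = min(a, b) on (0.55, 0.86) = 0.55
  ¬R ∨ (¬R ∧ ¬T) = max(a, b) on (0.55, 0.55) = 0.55
  → value = 0.5500
Under algebraic product:
  ¬R = 1 − 0.4500 = 0.5500
  ¬R = 1 − 0.4500 = 0.5500
  ¬T = 1 − 0.1400 = 0.8600
  ¬R ∧ ¬T = a·b on (0.5500, 0.8600) = 0.4730
  ¬R ∨ (¬R ∧ ¬T) = a + b − a·b on (0.5500, 0.4730) = 0.7629
  → value = 0.7629
|0.5500 − 0.7629| = 0.213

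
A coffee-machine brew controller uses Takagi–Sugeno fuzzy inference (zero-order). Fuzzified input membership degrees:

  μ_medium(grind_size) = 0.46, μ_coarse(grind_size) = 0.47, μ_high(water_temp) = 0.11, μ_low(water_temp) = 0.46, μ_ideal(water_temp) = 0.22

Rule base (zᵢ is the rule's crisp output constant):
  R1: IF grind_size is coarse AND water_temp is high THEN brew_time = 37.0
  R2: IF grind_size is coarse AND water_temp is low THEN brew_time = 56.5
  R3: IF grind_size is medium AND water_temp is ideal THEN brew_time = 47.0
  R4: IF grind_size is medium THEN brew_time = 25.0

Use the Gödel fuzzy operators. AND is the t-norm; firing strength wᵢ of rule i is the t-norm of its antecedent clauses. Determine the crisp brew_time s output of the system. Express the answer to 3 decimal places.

41.520

R1 (z=37.0): coarse=0.47, high=0.11; AND[min(a, b)] → w = 0.11
R2 (z=56.5): coarse=0.47, low=0.46; AND[min(a, b)] → w = 0.46
R3 (z=47.0): medium=0.46, ideal=0.22; AND[min(a, b)] → w = 0.22
R4 (z=25.0): medium=0.46 → w = 0.46
Weighted average = (0.11·37.0 + 0.46·56.5 + 0.22·47.0 + 0.46·25.0) / (0.11 + 0.46 + 0.22 + 0.46)
  = 51.9000 / 1.2500 = 41.520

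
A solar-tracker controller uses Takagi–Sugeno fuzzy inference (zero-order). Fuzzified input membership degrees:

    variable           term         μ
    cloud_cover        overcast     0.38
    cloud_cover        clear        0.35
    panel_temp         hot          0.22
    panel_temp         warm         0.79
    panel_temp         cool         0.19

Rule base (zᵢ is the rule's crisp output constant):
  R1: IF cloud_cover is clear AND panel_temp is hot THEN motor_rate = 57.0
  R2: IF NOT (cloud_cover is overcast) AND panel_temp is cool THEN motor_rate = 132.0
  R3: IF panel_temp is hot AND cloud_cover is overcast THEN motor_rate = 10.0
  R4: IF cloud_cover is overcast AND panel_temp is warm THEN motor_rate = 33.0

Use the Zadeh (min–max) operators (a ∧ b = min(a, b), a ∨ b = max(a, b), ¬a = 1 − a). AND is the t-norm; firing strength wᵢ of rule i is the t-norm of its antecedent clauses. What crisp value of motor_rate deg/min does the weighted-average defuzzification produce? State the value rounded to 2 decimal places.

R1 (z=57.0): clear=0.35, hot=0.22; AND[min(a, b)] → w = 0.22
R2 (z=132.0): ¬overcast=1−0.38=0.62, cool=0.19; AND[min(a, b)] → w = 0.19
R3 (z=10.0): hot=0.22, overcast=0.38; AND[min(a, b)] → w = 0.22
R4 (z=33.0): overcast=0.38, warm=0.79; AND[min(a, b)] → w = 0.38
Weighted average = (0.22·57.0 + 0.19·132.0 + 0.22·10.0 + 0.38·33.0) / (0.22 + 0.19 + 0.22 + 0.38)
  = 52.3600 / 1.0100 = 51.84

51.84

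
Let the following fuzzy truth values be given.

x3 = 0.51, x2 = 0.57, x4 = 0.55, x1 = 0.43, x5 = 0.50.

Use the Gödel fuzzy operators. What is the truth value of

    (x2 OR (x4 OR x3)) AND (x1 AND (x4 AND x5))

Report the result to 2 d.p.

0.43

x4 OR x3 = max(a, b) on (0.55, 0.51) = 0.55
x2 OR (x4 OR x3) = max(a, b) on (0.57, 0.55) = 0.57
x4 AND x5 = min(a, b) on (0.55, 0.50) = 0.50
x1 AND (x4 AND x5) = min(a, b) on (0.43, 0.50) = 0.43
(x2 OR (x4 OR x3)) AND (x1 AND (x4 AND x5)) = min(a, b) on (0.57, 0.43) = 0.43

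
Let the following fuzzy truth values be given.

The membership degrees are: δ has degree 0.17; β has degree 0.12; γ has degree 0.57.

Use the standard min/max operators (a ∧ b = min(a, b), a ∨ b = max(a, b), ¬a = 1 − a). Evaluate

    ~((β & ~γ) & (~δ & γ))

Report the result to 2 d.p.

0.88

~γ = 1 − 0.57 = 0.43
β & ~γ = min(a, b) on (0.12, 0.43) = 0.12
~δ = 1 − 0.17 = 0.83
~δ & γ = min(a, b) on (0.83, 0.57) = 0.57
(β & ~γ) & (~δ & γ) = min(a, b) on (0.12, 0.57) = 0.12
~((β & ~γ) & (~δ & γ)) = 1 − 0.12 = 0.88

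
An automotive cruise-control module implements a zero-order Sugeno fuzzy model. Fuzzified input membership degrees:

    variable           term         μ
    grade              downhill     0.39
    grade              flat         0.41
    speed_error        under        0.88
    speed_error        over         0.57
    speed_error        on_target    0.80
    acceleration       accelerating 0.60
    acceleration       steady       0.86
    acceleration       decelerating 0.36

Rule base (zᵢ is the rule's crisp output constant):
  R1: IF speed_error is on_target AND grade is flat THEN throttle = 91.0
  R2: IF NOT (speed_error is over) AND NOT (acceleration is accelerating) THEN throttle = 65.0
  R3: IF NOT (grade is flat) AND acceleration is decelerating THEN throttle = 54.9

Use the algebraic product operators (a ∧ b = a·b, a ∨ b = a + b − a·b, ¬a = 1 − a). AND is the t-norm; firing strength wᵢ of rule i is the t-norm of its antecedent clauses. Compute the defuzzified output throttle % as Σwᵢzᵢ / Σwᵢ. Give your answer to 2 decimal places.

73.96

R1 (z=91.0): on_target=0.80, flat=0.41; AND[a·b] → w = 0.3280
R2 (z=65.0): ¬over=1−0.57=0.43, ¬accelerating=1−0.60=0.40; AND[a·b] → w = 0.1720
R3 (z=54.9): ¬flat=1−0.41=0.59, decelerating=0.36; AND[a·b] → w = 0.2124
Weighted average = (0.3280·91.0 + 0.1720·65.0 + 0.2124·54.9) / (0.3280 + 0.1720 + 0.2124)
  = 52.6888 / 0.7124 = 73.96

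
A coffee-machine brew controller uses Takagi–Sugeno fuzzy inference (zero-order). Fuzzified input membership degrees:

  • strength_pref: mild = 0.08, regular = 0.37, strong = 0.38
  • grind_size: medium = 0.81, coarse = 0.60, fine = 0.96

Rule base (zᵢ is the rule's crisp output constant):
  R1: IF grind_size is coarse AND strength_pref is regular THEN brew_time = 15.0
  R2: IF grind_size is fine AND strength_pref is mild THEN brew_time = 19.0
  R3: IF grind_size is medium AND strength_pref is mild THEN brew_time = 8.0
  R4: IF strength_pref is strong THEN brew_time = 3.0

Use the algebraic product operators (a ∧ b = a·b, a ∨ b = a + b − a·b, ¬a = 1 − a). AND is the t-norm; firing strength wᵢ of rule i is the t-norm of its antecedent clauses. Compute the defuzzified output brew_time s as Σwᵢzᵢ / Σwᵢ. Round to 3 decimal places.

8.671

R1 (z=15.0): coarse=0.60, regular=0.37; AND[a·b] → w = 0.2220
R2 (z=19.0): fine=0.96, mild=0.08; AND[a·b] → w = 0.0768
R3 (z=8.0): medium=0.81, mild=0.08; AND[a·b] → w = 0.0648
R4 (z=3.0): strong=0.38 → w = 0.3800
Weighted average = (0.2220·15.0 + 0.0768·19.0 + 0.0648·8.0 + 0.3800·3.0) / (0.2220 + 0.0768 + 0.0648 + 0.3800)
  = 6.4476 / 0.7436 = 8.671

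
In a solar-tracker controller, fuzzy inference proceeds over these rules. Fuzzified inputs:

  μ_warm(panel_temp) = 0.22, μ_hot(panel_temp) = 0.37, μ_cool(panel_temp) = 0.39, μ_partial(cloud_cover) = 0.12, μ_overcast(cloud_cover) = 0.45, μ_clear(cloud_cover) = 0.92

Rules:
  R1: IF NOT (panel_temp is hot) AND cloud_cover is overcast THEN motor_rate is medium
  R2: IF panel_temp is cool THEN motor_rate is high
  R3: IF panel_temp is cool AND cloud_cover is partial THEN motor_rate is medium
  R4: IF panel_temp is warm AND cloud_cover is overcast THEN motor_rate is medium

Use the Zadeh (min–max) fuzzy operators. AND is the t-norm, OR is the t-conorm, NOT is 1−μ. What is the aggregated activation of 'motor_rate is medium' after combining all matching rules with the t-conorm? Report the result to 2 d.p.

R1: ¬hot=1−0.37=0.63, overcast=0.45; AND[min(a, b)] → w = 0.45
R2: cool=0.39 → w = 0.39
R3: cool=0.39, partial=0.12; AND[min(a, b)] → w = 0.12
R4: warm=0.22, overcast=0.45; AND[min(a, b)] → w = 0.22
Rules with consequent 'medium': {R1, R3, R4} → strengths 0.45, 0.12, 0.22
Aggregate via t-conorm [max(a, b)]: 0.45

0.45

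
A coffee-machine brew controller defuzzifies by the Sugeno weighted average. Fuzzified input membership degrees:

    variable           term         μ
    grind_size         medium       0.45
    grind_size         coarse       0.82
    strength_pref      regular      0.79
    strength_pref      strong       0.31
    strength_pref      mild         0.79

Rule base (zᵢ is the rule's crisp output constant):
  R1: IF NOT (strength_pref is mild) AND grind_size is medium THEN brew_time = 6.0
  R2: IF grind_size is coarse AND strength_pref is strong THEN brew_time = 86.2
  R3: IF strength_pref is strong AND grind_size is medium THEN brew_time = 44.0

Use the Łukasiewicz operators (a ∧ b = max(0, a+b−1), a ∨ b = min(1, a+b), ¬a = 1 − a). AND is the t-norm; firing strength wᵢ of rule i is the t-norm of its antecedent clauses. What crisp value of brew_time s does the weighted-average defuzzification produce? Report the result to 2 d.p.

86.20

R1 (z=6.0): ¬mild=1−0.79=0.21, medium=0.45; AND[max(0, a+b−1)] → w = 0.00
R2 (z=86.2): coarse=0.82, strong=0.31; AND[max(0, a+b−1)] → w = 0.13
R3 (z=44.0): strong=0.31, medium=0.45; AND[max(0, a+b−1)] → w = 0.00
Weighted average = (0.00·6.0 + 0.13·86.2 + 0.00·44.0) / (0.00 + 0.13 + 0.00)
  = 11.2060 / 0.1300 = 86.20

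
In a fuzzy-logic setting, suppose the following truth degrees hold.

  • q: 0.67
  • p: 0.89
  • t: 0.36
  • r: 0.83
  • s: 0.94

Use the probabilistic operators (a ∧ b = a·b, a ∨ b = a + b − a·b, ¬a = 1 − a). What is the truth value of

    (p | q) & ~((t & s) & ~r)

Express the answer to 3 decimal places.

p | q = a + b − a·b on (0.8900, 0.6700) = 0.9637
t & s = a·b on (0.3600, 0.9400) = 0.3384
~r = 1 − 0.8300 = 0.1700
(t & s) & ~r = a·b on (0.3384, 0.1700) = 0.0575
~((t & s) & ~r) = 1 − 0.0575 = 0.9425
(p | q) & ~((t & s) & ~r) = a·b on (0.9637, 0.9425) = 0.9083

0.908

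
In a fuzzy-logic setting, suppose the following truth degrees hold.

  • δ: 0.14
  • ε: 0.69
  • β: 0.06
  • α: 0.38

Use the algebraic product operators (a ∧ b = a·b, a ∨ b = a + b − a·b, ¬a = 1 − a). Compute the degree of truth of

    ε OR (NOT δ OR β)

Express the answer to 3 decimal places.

0.959

NOT δ = 1 − 0.1400 = 0.8600
NOT δ OR β = a + b − a·b on (0.8600, 0.0600) = 0.8684
ε OR (NOT δ OR β) = a + b − a·b on (0.6900, 0.8684) = 0.9592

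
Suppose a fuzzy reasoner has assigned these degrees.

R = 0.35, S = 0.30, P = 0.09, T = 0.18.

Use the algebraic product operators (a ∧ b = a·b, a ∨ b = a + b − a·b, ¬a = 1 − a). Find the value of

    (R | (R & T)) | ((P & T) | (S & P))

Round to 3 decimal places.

0.417

R & T = a·b on (0.3500, 0.1800) = 0.0630
R | (R & T) = a + b − a·b on (0.3500, 0.0630) = 0.3909
P & T = a·b on (0.0900, 0.1800) = 0.0162
S & P = a·b on (0.3000, 0.0900) = 0.0270
(P & T) | (S & P) = a + b − a·b on (0.0162, 0.0270) = 0.0428
(R | (R & T)) | ((P & T) | (S & P)) = a + b − a·b on (0.3909, 0.0428) = 0.4170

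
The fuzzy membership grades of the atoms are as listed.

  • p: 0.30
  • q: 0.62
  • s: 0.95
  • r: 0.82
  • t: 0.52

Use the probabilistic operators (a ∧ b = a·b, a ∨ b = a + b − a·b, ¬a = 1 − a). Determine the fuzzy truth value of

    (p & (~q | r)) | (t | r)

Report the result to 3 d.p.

~q = 1 − 0.6200 = 0.3800
~q | r = a + b − a·b on (0.3800, 0.8200) = 0.8884
p & (~q | r) = a·b on (0.3000, 0.8884) = 0.2665
t | r = a + b − a·b on (0.5200, 0.8200) = 0.9136
(p & (~q | r)) | (t | r) = a + b − a·b on (0.2665, 0.9136) = 0.9366

0.937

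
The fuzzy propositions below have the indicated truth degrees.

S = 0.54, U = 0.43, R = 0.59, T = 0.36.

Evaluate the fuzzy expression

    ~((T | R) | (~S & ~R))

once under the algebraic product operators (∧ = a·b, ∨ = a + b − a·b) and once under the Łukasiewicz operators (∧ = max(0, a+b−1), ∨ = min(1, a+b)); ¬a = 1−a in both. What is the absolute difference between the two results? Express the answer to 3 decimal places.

Under algebraic product:
  T | R = a + b − a·b on (0.3600, 0.5900) = 0.7376
  ~S = 1 − 0.5400 = 0.4600
  ~R = 1 − 0.5900 = 0.4100
  ~S & ~R = a·b on (0.4600, 0.4100) = 0.1886
  (T | R) | (~S & ~R) = a + b − a·b on (0.7376, 0.1886) = 0.7871
  ~((T | R) | (~S & ~R)) = 1 − 0.7871 = 0.2129
  → value = 0.2129
Under Łukasiewicz:
  T | R = min(1, a+b) on (0.36, 0.59) = 0.95
  ~S = 1 − 0.54 = 0.46
  ~R = 1 − 0.59 = 0.41
  ~S & ~R = max(0, a+b−1) on (0.46, 0.41) = 0.00
  (T | R) | (~S & ~R) = min(1, a+b) on (0.95, 0.00) = 0.95
  ~((T | R) | (~S & ~R)) = 1 − 0.95 = 0.05
  → value = 0.0500
|0.2129 − 0.0500| = 0.163

0.163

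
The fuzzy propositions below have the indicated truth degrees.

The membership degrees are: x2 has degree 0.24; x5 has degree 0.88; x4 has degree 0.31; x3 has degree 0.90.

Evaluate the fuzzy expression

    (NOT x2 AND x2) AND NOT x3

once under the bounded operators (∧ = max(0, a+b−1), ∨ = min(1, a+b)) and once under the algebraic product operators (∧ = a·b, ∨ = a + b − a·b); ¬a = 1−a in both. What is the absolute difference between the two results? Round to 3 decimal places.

Under bounded:
  NOT x2 = 1 − 0.24 = 0.76
  NOT x2 AND x2 = max(0, a+b−1) on (0.76, 0.24) = 0.00
  NOT x3 = 1 − 0.90 = 0.10
  (NOT x2 AND x2) AND NOT x3 = max(0, a+b−1) on (0.00, 0.10) = 0.00
  → value = 0.0000
Under algebraic product:
  NOT x2 = 1 − 0.2400 = 0.7600
  NOT x2 AND x2 = a·b on (0.7600, 0.2400) = 0.1824
  NOT x3 = 1 − 0.9000 = 0.1000
  (NOT x2 AND x2) AND NOT x3 = a·b on (0.1824, 0.1000) = 0.0182
  → value = 0.0182
|0.0000 − 0.0182| = 0.018

0.018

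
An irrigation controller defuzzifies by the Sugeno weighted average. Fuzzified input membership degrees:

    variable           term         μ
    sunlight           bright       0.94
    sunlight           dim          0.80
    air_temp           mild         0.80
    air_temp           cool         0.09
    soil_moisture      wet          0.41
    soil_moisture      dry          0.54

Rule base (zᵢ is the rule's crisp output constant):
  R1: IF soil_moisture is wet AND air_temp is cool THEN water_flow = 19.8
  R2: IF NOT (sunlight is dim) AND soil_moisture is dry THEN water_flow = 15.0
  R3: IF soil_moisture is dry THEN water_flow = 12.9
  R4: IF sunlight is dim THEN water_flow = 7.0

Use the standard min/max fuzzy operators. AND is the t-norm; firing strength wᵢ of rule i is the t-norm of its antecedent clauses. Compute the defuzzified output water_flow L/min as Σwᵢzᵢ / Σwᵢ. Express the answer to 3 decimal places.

R1 (z=19.8): wet=0.41, cool=0.09; AND[min(a, b)] → w = 0.09
R2 (z=15.0): ¬dim=1−0.80=0.20, dry=0.54; AND[min(a, b)] → w = 0.20
R3 (z=12.9): dry=0.54 → w = 0.54
R4 (z=7.0): dim=0.80 → w = 0.80
Weighted average = (0.09·19.8 + 0.20·15.0 + 0.54·12.9 + 0.80·7.0) / (0.09 + 0.20 + 0.54 + 0.80)
  = 17.3480 / 1.6300 = 10.643

10.643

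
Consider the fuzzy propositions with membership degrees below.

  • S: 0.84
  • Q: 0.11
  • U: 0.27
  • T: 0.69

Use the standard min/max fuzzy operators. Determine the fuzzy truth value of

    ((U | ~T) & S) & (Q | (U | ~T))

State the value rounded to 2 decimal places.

~T = 1 − 0.69 = 0.31
U | ~T = max(a, b) on (0.27, 0.31) = 0.31
(U | ~T) & S = min(a, b) on (0.31, 0.84) = 0.31
~T = 1 − 0.69 = 0.31
U | ~T = max(a, b) on (0.27, 0.31) = 0.31
Q | (U | ~T) = max(a, b) on (0.11, 0.31) = 0.31
((U | ~T) & S) & (Q | (U | ~T)) = min(a, b) on (0.31, 0.31) = 0.31

0.31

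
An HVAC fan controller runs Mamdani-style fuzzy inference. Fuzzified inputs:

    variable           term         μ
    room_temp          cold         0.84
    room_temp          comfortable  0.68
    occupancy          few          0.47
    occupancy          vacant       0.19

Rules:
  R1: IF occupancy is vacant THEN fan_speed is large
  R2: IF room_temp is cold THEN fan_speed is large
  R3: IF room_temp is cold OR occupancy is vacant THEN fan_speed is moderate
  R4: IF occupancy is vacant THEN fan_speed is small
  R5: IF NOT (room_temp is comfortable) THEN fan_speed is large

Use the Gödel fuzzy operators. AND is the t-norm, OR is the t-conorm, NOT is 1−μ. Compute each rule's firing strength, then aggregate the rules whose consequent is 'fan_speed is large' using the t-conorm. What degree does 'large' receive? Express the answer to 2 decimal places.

0.84

R1: vacant=0.19 → w = 0.19
R2: cold=0.84 → w = 0.84
R3: cold=0.84, vacant=0.19; OR[max(a, b)] → w = 0.84
R4: vacant=0.19 → w = 0.19
R5: ¬comfortable=1−0.68=0.32 → w = 0.32
Rules with consequent 'large': {R1, R2, R5} → strengths 0.19, 0.84, 0.32
Aggregate via t-conorm [max(a, b)]: 0.84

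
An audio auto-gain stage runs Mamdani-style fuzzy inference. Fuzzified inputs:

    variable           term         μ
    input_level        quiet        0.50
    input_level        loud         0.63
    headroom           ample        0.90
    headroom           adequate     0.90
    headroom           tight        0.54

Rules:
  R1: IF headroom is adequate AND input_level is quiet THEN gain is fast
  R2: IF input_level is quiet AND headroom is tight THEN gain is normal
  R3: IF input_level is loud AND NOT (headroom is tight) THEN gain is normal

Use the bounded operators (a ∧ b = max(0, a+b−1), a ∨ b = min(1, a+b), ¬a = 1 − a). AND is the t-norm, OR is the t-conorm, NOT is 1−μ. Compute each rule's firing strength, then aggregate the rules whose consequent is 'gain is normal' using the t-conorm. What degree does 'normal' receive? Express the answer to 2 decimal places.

0.13

R1: adequate=0.90, quiet=0.50; AND[max(0, a+b−1)] → w = 0.40
R2: quiet=0.50, tight=0.54; AND[max(0, a+b−1)] → w = 0.04
R3: loud=0.63, ¬tight=1−0.54=0.46; AND[max(0, a+b−1)] → w = 0.09
Rules with consequent 'normal': {R2, R3} → strengths 0.04, 0.09
Aggregate via t-conorm [min(1, a+b)]: 0.13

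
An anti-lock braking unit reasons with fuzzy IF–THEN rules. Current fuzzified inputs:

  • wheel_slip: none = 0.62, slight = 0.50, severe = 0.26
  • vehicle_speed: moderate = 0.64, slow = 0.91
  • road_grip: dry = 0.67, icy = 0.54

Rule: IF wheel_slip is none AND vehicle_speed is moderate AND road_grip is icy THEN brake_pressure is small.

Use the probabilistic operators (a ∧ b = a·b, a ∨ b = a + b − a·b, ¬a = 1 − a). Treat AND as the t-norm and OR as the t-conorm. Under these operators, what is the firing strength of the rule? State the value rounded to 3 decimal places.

0.214

firing strength: none=0.62, moderate=0.64, icy=0.54; AND[a·b] → w = 0.2143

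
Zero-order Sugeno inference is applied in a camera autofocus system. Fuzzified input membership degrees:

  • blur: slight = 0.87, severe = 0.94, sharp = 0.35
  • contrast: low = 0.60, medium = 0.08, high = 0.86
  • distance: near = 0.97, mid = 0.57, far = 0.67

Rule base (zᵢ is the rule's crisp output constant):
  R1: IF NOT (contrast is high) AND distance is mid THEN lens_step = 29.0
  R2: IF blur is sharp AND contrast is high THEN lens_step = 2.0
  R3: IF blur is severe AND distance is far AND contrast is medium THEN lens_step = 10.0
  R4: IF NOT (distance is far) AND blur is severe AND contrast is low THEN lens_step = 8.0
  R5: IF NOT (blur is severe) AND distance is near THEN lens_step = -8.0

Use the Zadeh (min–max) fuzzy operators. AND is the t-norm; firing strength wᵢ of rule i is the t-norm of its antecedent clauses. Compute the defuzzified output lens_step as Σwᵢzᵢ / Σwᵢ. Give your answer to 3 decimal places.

R1 (z=29.0): ¬high=1−0.86=0.14, mid=0.57; AND[min(a, b)] → w = 0.14
R2 (z=2.0): sharp=0.35, high=0.86; AND[min(a, b)] → w = 0.35
R3 (z=10.0): severe=0.94, far=0.67, medium=0.08; AND[min(a, b)] → w = 0.08
R4 (z=8.0): ¬far=1−0.67=0.33, severe=0.94, low=0.60; AND[min(a, b)] → w = 0.33
R5 (z=-8.0): ¬severe=1−0.94=0.06, near=0.97; AND[min(a, b)] → w = 0.06
Weighted average = (0.14·29.0 + 0.35·2.0 + 0.08·10.0 + 0.33·8.0 + 0.06·-8.0) / (0.14 + 0.35 + 0.08 + 0.33 + 0.06)
  = 7.7200 / 0.9600 = 8.042

8.042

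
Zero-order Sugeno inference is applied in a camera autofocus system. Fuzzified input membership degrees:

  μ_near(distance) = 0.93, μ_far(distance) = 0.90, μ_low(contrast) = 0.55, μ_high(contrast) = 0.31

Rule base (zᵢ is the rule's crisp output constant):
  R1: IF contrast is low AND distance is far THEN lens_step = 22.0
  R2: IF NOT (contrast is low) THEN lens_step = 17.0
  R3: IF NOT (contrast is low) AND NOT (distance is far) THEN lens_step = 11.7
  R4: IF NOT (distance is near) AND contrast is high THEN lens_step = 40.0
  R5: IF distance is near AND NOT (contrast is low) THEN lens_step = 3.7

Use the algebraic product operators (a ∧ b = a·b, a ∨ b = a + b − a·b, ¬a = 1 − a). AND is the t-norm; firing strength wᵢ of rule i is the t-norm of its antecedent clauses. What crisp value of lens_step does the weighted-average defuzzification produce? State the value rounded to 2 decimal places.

R1 (z=22.0): low=0.55, far=0.90; AND[a·b] → w = 0.4950
R2 (z=17.0): ¬low=1−0.55=0.45 → w = 0.4500
R3 (z=11.7): ¬low=1−0.55=0.45, ¬far=1−0.90=0.10; AND[a·b] → w = 0.0450
R4 (z=40.0): ¬near=1−0.93=0.07, high=0.31; AND[a·b] → w = 0.0217
R5 (z=3.7): near=0.93, ¬low=1−0.55=0.45; AND[a·b] → w = 0.4185
Weighted average = (0.4950·22.0 + 0.4500·17.0 + 0.0450·11.7 + 0.0217·40.0 + 0.4185·3.7) / (0.4950 + 0.4500 + 0.0450 + 0.0217 + 0.4185)
  = 21.4829 / 1.4302 = 15.02

15.02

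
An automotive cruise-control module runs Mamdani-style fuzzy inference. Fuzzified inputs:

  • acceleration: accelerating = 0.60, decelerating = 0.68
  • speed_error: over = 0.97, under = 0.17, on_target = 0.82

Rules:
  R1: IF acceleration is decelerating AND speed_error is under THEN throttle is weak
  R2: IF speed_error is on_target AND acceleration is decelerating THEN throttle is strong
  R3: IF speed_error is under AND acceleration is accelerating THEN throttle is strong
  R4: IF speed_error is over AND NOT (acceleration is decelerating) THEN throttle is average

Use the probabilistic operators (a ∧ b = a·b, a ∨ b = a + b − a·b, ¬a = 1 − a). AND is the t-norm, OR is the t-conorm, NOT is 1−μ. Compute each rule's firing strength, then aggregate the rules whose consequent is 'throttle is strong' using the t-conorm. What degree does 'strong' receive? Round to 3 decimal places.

R1: decelerating=0.68, under=0.17; AND[a·b] → w = 0.1156
R2: on_target=0.82, decelerating=0.68; AND[a·b] → w = 0.5576
R3: under=0.17, accelerating=0.60; AND[a·b] → w = 0.1020
R4: over=0.97, ¬decelerating=1−0.68=0.32; AND[a·b] → w = 0.3104
Rules with consequent 'strong': {R2, R3} → strengths 0.5576, 0.1020
Aggregate via t-conorm [a + b − a·b]: 0.6027

0.603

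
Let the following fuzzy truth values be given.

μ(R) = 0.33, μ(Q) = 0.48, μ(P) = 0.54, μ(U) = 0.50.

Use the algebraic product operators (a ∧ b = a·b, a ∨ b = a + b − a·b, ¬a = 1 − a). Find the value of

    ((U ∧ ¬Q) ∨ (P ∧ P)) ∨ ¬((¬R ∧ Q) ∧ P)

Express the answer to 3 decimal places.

0.909

¬Q = 1 − 0.4800 = 0.5200
U ∧ ¬Q = a·b on (0.5000, 0.5200) = 0.2600
P ∧ P = a·b on (0.5400, 0.5400) = 0.2916
(U ∧ ¬Q) ∨ (P ∧ P) = a + b − a·b on (0.2600, 0.2916) = 0.4758
¬R = 1 − 0.3300 = 0.6700
¬R ∧ Q = a·b on (0.6700, 0.4800) = 0.3216
(¬R ∧ Q) ∧ P = a·b on (0.3216, 0.5400) = 0.1737
¬((¬R ∧ Q) ∧ P) = 1 − 0.1737 = 0.8263
((U ∧ ¬Q) ∨ (P ∧ P)) ∨ ¬((¬R ∧ Q) ∧ P) = a + b − a·b on (0.4758, 0.8263) = 0.9090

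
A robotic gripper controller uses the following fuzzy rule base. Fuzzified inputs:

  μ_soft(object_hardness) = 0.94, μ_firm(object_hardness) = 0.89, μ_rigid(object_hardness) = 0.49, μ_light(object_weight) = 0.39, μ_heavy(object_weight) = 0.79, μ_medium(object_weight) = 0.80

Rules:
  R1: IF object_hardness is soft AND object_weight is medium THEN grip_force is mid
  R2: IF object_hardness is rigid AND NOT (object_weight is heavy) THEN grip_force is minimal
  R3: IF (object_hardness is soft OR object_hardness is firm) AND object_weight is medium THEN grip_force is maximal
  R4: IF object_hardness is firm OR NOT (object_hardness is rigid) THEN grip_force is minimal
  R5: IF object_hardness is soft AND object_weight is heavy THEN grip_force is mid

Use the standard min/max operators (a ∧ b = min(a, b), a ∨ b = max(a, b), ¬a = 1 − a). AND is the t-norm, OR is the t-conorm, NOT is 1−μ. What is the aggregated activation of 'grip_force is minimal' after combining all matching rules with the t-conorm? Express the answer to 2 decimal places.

R1: soft=0.94, medium=0.80; AND[min(a, b)] → w = 0.80
R2: rigid=0.49, ¬heavy=1−0.79=0.21; AND[min(a, b)] → w = 0.21
R3: (soft=0.94 OR firm=0.89) = 0.94; AND[min(a, b)] with medium=0.80 → w = 0.80
R4: firm=0.89, ¬rigid=1−0.49=0.51; OR[max(a, b)] → w = 0.89
R5: soft=0.94, heavy=0.79; AND[min(a, b)] → w = 0.79
Rules with consequent 'minimal': {R2, R4} → strengths 0.21, 0.89
Aggregate via t-conorm [max(a, b)]: 0.89

0.89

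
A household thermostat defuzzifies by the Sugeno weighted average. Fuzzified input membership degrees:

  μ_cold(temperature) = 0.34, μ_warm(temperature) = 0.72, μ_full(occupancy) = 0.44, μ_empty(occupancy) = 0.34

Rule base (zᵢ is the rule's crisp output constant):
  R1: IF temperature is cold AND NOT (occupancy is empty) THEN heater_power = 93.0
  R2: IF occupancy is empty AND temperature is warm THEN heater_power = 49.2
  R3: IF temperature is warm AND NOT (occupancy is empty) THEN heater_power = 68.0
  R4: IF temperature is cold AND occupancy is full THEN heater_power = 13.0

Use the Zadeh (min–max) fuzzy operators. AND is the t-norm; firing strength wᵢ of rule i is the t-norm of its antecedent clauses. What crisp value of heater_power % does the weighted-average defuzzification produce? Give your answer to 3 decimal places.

58.124

R1 (z=93.0): cold=0.34, ¬empty=1−0.34=0.66; AND[min(a, b)] → w = 0.34
R2 (z=49.2): empty=0.34, warm=0.72; AND[min(a, b)] → w = 0.34
R3 (z=68.0): warm=0.72, ¬empty=1−0.34=0.66; AND[min(a, b)] → w = 0.66
R4 (z=13.0): cold=0.34, full=0.44; AND[min(a, b)] → w = 0.34
Weighted average = (0.34·93.0 + 0.34·49.2 + 0.66·68.0 + 0.34·13.0) / (0.34 + 0.34 + 0.66 + 0.34)
  = 97.6480 / 1.6800 = 58.124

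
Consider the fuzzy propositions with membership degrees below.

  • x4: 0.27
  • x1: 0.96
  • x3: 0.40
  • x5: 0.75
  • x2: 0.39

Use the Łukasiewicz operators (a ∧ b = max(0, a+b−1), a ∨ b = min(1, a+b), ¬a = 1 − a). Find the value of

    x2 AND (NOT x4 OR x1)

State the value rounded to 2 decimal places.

0.39

NOT x4 = 1 − 0.27 = 0.73
NOT x4 OR x1 = min(1, a+b) on (0.73, 0.96) = 1.00
x2 AND (NOT x4 OR x1) = max(0, a+b−1) on (0.39, 1.00) = 0.39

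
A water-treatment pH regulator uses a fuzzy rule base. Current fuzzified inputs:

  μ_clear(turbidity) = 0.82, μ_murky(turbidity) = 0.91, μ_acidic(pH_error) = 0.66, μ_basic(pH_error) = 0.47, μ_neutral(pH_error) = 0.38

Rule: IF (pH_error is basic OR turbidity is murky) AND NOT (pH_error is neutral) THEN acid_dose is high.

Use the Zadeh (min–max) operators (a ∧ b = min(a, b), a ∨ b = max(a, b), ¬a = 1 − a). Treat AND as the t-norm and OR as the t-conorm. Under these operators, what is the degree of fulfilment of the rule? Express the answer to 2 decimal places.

firing strength: (basic=0.47 OR murky=0.91) = 0.91; AND[min(a, b)] with ¬neutral=1−0.38=0.62 → w = 0.62

0.62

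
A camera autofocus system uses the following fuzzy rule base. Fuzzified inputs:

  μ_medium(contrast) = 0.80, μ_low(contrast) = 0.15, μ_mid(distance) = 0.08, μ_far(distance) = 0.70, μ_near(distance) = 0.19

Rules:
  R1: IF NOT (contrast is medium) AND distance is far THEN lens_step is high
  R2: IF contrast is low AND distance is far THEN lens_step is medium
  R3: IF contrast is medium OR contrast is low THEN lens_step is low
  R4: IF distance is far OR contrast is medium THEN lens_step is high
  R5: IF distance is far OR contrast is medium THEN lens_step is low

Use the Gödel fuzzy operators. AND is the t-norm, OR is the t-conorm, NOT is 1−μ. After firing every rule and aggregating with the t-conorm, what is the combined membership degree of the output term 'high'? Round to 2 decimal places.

R1: ¬medium=1−0.80=0.20, far=0.70; AND[min(a, b)] → w = 0.20
R2: low=0.15, far=0.70; AND[min(a, b)] → w = 0.15
R3: medium=0.80, low=0.15; OR[max(a, b)] → w = 0.80
R4: far=0.70, medium=0.80; OR[max(a, b)] → w = 0.80
R5: far=0.70, medium=0.80; OR[max(a, b)] → w = 0.80
Rules with consequent 'high': {R1, R4} → strengths 0.20, 0.80
Aggregate via t-conorm [max(a, b)]: 0.80

0.80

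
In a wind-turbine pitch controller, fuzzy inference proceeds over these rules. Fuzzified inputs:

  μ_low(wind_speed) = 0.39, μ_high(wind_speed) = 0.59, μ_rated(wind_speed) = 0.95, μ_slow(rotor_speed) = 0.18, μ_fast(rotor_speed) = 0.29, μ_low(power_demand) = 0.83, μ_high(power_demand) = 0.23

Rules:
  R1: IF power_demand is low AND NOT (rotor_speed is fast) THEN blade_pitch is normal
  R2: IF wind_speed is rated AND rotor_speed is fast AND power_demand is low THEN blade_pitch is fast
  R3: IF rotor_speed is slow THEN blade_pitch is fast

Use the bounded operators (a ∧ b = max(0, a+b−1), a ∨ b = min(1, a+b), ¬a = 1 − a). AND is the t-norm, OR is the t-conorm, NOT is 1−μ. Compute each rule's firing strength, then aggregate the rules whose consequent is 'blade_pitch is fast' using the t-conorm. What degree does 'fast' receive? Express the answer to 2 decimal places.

R1: low=0.83, ¬fast=1−0.29=0.71; AND[max(0, a+b−1)] → w = 0.54
R2: rated=0.95, fast=0.29, low=0.83; AND[max(0, a+b−1)] → w = 0.07
R3: slow=0.18 → w = 0.18
Rules with consequent 'fast': {R2, R3} → strengths 0.07, 0.18
Aggregate via t-conorm [min(1, a+b)]: 0.25

0.25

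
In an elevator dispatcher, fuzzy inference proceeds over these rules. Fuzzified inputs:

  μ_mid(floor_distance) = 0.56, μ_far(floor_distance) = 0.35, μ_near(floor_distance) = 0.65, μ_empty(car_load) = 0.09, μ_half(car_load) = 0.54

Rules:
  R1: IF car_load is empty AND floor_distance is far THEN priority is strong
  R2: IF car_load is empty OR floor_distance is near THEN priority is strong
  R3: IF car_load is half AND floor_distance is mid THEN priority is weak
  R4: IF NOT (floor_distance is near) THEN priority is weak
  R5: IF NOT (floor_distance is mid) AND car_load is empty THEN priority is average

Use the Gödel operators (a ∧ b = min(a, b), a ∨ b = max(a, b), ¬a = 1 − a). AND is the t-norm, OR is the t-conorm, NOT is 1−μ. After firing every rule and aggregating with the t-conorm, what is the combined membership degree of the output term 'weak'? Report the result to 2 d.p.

R1: empty=0.09, far=0.35; AND[min(a, b)] → w = 0.09
R2: empty=0.09, near=0.65; OR[max(a, b)] → w = 0.65
R3: half=0.54, mid=0.56; AND[min(a, b)] → w = 0.54
R4: ¬near=1−0.65=0.35 → w = 0.35
R5: ¬mid=1−0.56=0.44, empty=0.09; AND[min(a, b)] → w = 0.09
Rules with consequent 'weak': {R3, R4} → strengths 0.54, 0.35
Aggregate via t-conorm [max(a, b)]: 0.54

0.54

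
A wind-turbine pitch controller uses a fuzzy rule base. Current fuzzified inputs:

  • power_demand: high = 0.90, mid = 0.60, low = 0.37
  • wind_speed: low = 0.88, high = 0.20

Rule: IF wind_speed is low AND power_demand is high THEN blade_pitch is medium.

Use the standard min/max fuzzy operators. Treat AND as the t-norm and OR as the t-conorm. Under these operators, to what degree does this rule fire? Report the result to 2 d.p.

0.88

firing strength: low=0.88, high=0.90; AND[min(a, b)] → w = 0.88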